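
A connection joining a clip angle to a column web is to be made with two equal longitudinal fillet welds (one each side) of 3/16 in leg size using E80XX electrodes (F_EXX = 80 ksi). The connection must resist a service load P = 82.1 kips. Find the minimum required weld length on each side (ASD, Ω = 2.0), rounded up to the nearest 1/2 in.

L = 13 in on each side

Throat t_e = 0.707 × 0.1875 = 0.1326 in.
r_n/Ω = (0.6 × 80 × 0.1326) / 2.0 = 3.181 kip/in.
L_req = P / (r_n/Ω) = 82.1 / 3.181 = 25.81 in total.
Per side: 25.81 / 2 = 12.9 in.
Round up → use L = 13 in on each side.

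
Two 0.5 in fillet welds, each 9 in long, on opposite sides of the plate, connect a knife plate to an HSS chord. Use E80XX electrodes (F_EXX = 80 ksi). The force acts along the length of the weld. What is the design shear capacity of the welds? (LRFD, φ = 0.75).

φR_n ≈ 229 kip

Effective throat t_e = 0.707 × 0.5 = 0.3535 in.
Total length L = 18 in; A_we = 0.3535 × 18 = 6.363 in².
F_nw = 0.6 F_EXX = 0.6 × 80 = 48 ksi.
φR_n = 0.75 × 48 × 6.363 = 229.1 kip.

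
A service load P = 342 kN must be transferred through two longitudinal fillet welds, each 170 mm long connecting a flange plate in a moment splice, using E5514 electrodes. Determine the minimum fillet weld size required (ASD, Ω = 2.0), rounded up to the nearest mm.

E55XX → F_EXX = 550 MPa.
Total weld length L = 340 mm.
Required throat t_e = P × Ω / (0.6 F_EXX × L) = 342 × 2.0 / (0.6 × 550 × 340 × 10⁻³) = 6.096 mm.
Required leg w = t_e / 0.707 = 8.623 mm → use 9 mm.

w = 9 mm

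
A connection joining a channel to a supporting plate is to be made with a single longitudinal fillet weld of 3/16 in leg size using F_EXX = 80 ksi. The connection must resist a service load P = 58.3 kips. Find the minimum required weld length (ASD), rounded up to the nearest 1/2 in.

Throat t_e = 0.707 × 0.1875 = 0.1326 in.
r_n/Ω = (0.6 × 80 × 0.1326) / 2.0 = 3.181 kip/in.
L_req = P / (r_n/Ω) = 58.3 / 3.181 = 18.32 in total.
Round up → use L = 18.5 in.

L = 18.5 in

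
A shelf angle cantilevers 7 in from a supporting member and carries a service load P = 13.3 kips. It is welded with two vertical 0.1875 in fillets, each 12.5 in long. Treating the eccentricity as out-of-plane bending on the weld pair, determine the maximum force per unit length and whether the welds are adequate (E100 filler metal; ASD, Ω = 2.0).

E100XX → F_EXX = 100 ksi.
L_w = 2 × 12.5 = 25 in; section modulus (unit throat) S = 2 × L²/6 = 52.08 in².
Direct shear f_v = P/L_w = 13.3/25 = 0.532 kip/in.
Moment M = P × e = 13.3 × 7 = 93.1 kip·in; bending f_b = M/S = 1.788 kip/in.
f_max = √(f_v² + f_b²) = √(0.532² + 1.788²) = 1.865 kip/in.
r_n/Ω = (1/2.0) × 0.6 × 100 × (0.707 × 0.1875) = 3.977 kip/in → adequate.

f_max ≈ 1.87 kip/in; adequate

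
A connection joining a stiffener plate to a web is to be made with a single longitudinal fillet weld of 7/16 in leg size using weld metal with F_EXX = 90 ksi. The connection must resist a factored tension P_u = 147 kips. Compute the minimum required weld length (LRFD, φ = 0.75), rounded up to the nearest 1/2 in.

L = 12 in

Throat t_e = 0.707 × 0.4375 = 0.3093 in.
φr_n = 0.75 × 0.6 × 90 × 0.3093 = 12.53 kips/in.
L_req = P_u / φr_n = 147 / 12.53 = 11.73 in total.
Round up → use L = 12 in.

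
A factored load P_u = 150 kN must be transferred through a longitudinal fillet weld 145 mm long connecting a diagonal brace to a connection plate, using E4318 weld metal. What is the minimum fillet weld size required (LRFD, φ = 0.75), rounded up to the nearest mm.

w = 8 mm

E43XX → F_EXX = 430 MPa.
Total weld length L = 145 mm.
Required throat t_e = P_u / (φ × 0.6 F_EXX × L) = 150 / (0.75 × 0.6 × 430 × 145 × 10⁻³) = 5.346 mm.
Required leg w = t_e / 0.707 = 7.562 mm → use 8 mm.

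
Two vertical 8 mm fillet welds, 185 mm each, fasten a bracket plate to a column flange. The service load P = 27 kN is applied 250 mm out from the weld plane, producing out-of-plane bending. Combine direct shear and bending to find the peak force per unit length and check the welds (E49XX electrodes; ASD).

E49XX → F_EXX = 490 MPa.
L_w = 2 × 185 = 370 mm; section modulus (unit throat) S = 2 × L²/6 = 11410 mm².
Direct shear f_v = P/L_w = 27×10³/370 = 72.97 N/mm.
Moment M = P × e = 27×10³ × 250 = 6750000 N·mm; bending f_b = M/S = 591.7 N/mm.
f_max = √(f_v² + f_b²) = √(72.97² + 591.7²) = 596.2 N/mm.
r_n/Ω = (1/2.0) × 0.6 × 490 × (0.707 × 8) = 831.4 N/mm → adequate.

f_max ≈ 596 N/mm; adequate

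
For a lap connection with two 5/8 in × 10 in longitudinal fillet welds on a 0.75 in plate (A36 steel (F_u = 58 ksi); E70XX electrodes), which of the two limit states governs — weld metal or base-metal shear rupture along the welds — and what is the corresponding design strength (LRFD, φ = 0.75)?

φR_n ≈ 278 kip (weld metal governs)

E70XX → F_EXX = 70 ksi.
t_e = 0.707 × 0.625 = 0.4419 in; L = 20 in.
Weld metal: φR_n = 0.75 × 0.6 × 70 × 0.4419 × 20 = 278.4 kip.
Base metal (shear rupture): φR_n = 0.75 × 0.6 × 58 × 0.75 × 20 = 391.5 kip.
Governing: weld metal.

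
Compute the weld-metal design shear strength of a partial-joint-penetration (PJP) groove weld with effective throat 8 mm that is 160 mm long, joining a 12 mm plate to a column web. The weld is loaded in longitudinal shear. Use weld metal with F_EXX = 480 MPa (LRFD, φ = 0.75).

φR_n ≈ 276 kN

Effective throat (given) t_e = 8 mm.
A_we = 8 × 160 = 1280 mm².
F_nw = 0.6 F_EXX = 288 MPa.
φR_n = 0.75 × 288 × 1280 × 10⁻³ = 276.5 kN.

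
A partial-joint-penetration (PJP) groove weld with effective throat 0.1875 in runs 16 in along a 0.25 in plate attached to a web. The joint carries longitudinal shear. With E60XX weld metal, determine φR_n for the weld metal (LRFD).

E60XX → F_EXX = 60 ksi.
Effective throat (given) t_e = 0.1875 in.
A_we = 0.1875 × 16 = 3 in².
F_nw = 0.6 F_EXX = 36 ksi.
φR_n = 0.75 × 36 × 3 = 81 kip.

φR_n ≈ 81 kip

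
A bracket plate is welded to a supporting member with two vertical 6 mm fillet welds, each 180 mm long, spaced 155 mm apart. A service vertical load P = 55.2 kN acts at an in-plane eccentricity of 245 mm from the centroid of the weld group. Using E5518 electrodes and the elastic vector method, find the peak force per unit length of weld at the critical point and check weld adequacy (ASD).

E55XX → F_EXX = 550 MPa.
Total weld length L_w = 360 mm. Treat welds as unit-width lines.
Polar moment about centroid: J = 2[d³/12 + d(b/2)²] = 2[180³/12 + 180×77.5²] = 3134000 mm³.
Direct shear f_v = P/L_w = 55.2×10³ / 360 = 153.3 N/mm (vertical).
Torsion M = P·e = 55.2×10³ × 245 = 13524000 N·mm.
Critical point at (x, y) = (77.5, 90) from centroid. f_tx = M·y/J = 388.3 N/mm; f_ty = M·x/J = 334.4 N/mm.
Resultant f_max = √[f_tx² + (f_v + f_ty)²] = √[388.3² + (153.3 + 334.4)²] = 623.5 N/mm.
Capacity per unit length: r_n/Ω = (1/2.0) × 0.6 × 550 × (0.707 × 6) = 699.9 N/mm.
623.5 ≤ 699.9 → adequate.

f_max ≈ 623 N/mm; adequate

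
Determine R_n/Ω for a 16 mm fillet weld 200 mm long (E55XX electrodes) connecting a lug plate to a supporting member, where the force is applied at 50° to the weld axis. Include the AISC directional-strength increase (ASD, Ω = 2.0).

E55XX → F_EXX = 550 MPa.
t_e = 0.707 × 16 = 11.31 mm; A_we = 11.31 × 200 = 2262 mm².
Directional factor: 1.0 + 0.5 sin^1.5(50°) = 1.335.
F_nw = 0.6 × 550 × 1.335 = 440.6 MPa.
R_n/Ω = (440.6 × 2262) / 2.0 × 10⁻³ = 498.4 kN.

R_n/Ω ≈ 498 kN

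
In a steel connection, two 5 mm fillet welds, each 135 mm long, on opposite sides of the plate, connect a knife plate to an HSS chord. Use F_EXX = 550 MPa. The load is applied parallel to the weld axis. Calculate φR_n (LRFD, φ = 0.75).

φR_n ≈ 236 kN

Effective throat t_e = 0.707 × 5 = 3.535 mm.
Total length L = 270 mm; A_we = 3.535 × 270 = 954.4 mm².
F_nw = 0.6 F_EXX = 0.6 × 550 = 330 MPa.
φR_n = 0.75 × 330 × 954.4 × 10⁻³ = 236.2 kN.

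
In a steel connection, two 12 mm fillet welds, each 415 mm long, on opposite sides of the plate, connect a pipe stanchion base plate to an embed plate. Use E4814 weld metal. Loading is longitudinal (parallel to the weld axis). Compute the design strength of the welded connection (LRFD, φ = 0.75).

E48XX → F_EXX = 480 MPa.
Effective throat t_e = 0.707 × 12 = 8.484 mm.
Total length L = 830 mm; A_we = 8.484 × 830 = 7042 mm².
F_nw = 0.6 F_EXX = 0.6 × 480 = 288 MPa.
φR_n = 0.75 × 288 × 7042 × 10⁻³ = 1521 kN.

φR_n ≈ 1520 kN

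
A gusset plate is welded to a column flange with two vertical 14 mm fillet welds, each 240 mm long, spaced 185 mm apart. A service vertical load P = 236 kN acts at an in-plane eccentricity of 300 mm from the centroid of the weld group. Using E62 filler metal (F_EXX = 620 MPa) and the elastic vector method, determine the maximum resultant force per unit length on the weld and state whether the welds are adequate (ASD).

Total weld length L_w = 480 mm. Treat welds as unit-width lines.
Polar moment about centroid: J = 2[d³/12 + d(b/2)²] = 2[240³/12 + 240×92.5²] = 6411000 mm³.
Direct shear f_v = P/L_w = 236×10³ / 480 = 491.7 N/mm (vertical).
Torsion M = P·e = 236×10³ × 300 = 70800000 N·mm.
Critical point at (x, y) = (92.5, 120) from centroid. f_tx = M·y/J = 1325 N/mm; f_ty = M·x/J = 1022 N/mm.
Resultant f_max = √[f_tx² + (f_v + f_ty)²] = √[1325² + (491.7 + 1022)²] = 2011 N/mm.
Capacity per unit length: r_n/Ω = (1/2.0) × 0.6 × 620 × (0.707 × 14) = 1841 N/mm.
2011 > 1841 → NOT adequate.

f_max ≈ 2010 N/mm; NOT adequate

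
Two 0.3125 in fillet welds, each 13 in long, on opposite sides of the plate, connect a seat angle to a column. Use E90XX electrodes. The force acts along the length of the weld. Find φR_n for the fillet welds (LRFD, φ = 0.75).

E90XX → F_EXX = 90 ksi.
Effective throat t_e = 0.707 × 0.3125 = 0.2209 in.
Total length L = 26 in; A_we = 0.2209 × 26 = 5.744 in².
F_nw = 0.6 F_EXX = 0.6 × 90 = 54 ksi.
φR_n = 0.75 × 54 × 5.744 = 232.6 kips.

φR_n ≈ 233 kips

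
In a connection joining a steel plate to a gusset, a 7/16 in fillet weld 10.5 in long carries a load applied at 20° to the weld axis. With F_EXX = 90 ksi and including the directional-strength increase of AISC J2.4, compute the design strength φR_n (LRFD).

t_e = 0.707 × 0.4375 = 0.3093 in; A_we = 0.3093 × 10.5 = 3.248 in².
Directional factor: 1.0 + 0.5 sin^1.5(20°) = 1.1.
F_nw = 0.6 × 90 × 1.1 = 59.4 ksi.
φR_n = 0.75 × 59.4 × 3.248 = 144.7 kip.

φR_n ≈ 145 kip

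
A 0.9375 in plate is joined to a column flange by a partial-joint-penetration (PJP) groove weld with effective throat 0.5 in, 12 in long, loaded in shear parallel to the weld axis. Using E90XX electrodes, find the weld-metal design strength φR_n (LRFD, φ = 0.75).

φR_n ≈ 243 kip

E90XX → F_EXX = 90 ksi.
Effective throat (given) t_e = 0.5 in.
A_we = 0.5 × 12 = 6 in².
F_nw = 0.6 F_EXX = 54 ksi.
φR_n = 0.75 × 54 × 6 = 243 kip.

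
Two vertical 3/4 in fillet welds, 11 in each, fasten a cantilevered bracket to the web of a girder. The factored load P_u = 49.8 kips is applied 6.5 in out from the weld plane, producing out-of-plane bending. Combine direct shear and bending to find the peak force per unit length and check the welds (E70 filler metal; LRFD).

E70XX → F_EXX = 70 ksi.
L_w = 2 × 11 = 22 in; section modulus (unit throat) S = 2 × L²/6 = 40.33 in².
Direct shear f_v = P/L_w = 49.8/22 = 2.264 kip/in.
Moment M = P × e = 49.8 × 6.5 = 323.7 kip·in; bending f_b = M/S = 8.026 kip/in.
f_max = √(f_v² + f_b²) = √(2.264² + 8.026²) = 8.339 kip/in.
φr_n = 0.75 × 0.6 × 70 × (0.707 × 0.75) = 16.7 kip/in → adequate.

f_max ≈ 8.34 kip/in; adequate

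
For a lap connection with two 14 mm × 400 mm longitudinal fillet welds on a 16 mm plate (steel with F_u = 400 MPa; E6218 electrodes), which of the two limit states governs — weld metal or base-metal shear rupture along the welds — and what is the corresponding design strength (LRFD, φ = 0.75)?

E62XX → F_EXX = 620 MPa.
t_e = 0.707 × 14 = 9.898 mm; L = 800 mm.
Weld metal: φR_n = 0.75 × 0.6 × 620 × 9.898 × 800 × 10⁻³ = 2209 kN.
Base metal (shear rupture): φR_n = 0.75 × 0.6 × 400 × 16 × 800 × 10⁻³ = 2304 kN.
Governing: weld metal.

φR_n ≈ 2210 kN (weld metal governs)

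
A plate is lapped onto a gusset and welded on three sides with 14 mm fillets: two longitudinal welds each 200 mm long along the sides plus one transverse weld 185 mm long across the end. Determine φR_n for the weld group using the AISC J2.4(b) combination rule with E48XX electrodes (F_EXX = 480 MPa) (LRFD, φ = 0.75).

φR_n ≈ 1320 kN

t_e = 0.707 × 14 = 9.898 mm.
R_nwl = 0.6 × 480 × 9.898 × 400 × 10⁻³ = 1140 kN (longitudinal, 2 welds).
R_nwt = 0.6 × 480 × 9.898 × 185 × 10⁻³ = 527.4 kN (transverse, base value).
(i) R_nwl + R_nwt = 1668 kN; (ii) 0.85 R_nwl + 1.5 R_nwt = 1760 kN.
R_n = max = 1760 kN [governs: (ii)]; φR_n = 1320 kN.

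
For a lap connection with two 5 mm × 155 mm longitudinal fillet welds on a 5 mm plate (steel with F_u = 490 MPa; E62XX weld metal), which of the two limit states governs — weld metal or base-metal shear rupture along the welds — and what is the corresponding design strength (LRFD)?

E62XX → F_EXX = 620 MPa.
t_e = 0.707 × 5 = 3.535 mm; L = 310 mm.
Weld metal: φR_n = 0.75 × 0.6 × 620 × 3.535 × 310 × 10⁻³ = 305.7 kN.
Base metal (shear rupture): φR_n = 0.75 × 0.6 × 490 × 5 × 310 × 10⁻³ = 341.8 kN.
Governing: weld metal.

φR_n ≈ 306 kN (weld metal governs)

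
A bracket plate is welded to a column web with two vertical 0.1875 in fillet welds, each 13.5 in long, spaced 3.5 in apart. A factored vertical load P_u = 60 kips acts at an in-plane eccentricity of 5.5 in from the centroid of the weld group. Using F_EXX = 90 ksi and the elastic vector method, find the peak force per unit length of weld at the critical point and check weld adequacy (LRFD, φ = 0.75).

Total weld length L_w = 27 in. Treat welds as unit-width lines.
Polar moment about centroid: J = 2[d³/12 + d(b/2)²] = 2[13.5³/12 + 13.5×1.75²] = 492.8 in³.
Direct shear f_v = P/L_w = 60 / 27 = 2.222 kip/in (vertical).
Torsion M = P·e = 60 × 5.5 = 330 kip·in.
Critical point at (x, y) = (1.75, 6.75) from centroid. f_tx = M·y/J = 4.521 kip/in; f_ty = M·x/J = 1.172 kip/in.
Resultant f_max = √[f_tx² + (f_v + f_ty)²] = √[4.521² + (2.222 + 1.172)²] = 5.653 kip/in.
Capacity per unit length: φr_n = 0.75 × 0.6 × 90 × (0.707 × 0.1875) = 5.369 kip/in.
5.653 > 5.369 → NOT adequate.

f_max ≈ 5.65 kip/in; NOT adequate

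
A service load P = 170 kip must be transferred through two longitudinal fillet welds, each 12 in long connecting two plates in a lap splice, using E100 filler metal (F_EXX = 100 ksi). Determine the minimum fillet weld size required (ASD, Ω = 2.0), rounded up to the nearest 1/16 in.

w = 3/8 in

Total weld length L = 24 in.
Required throat t_e = P × Ω / (0.6 F_EXX × L) = 170 × 2.0 / (0.6 × 100 × 24) = 0.2361 in.
Required leg w = t_e / 0.707 = 0.334 in → use 3/8 in.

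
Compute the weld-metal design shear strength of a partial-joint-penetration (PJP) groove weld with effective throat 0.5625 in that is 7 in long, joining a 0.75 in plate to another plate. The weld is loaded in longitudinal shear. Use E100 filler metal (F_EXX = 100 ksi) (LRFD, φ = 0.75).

φR_n ≈ 177 kips

Effective throat (given) t_e = 0.5625 in.
A_we = 0.5625 × 7 = 3.938 in².
F_nw = 0.6 F_EXX = 60 ksi.
φR_n = 0.75 × 60 × 3.938 = 177.2 kips.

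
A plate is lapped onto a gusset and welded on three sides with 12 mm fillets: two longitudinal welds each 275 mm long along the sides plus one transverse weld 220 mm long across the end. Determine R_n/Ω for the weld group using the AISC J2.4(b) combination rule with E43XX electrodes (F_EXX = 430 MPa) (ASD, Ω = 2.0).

R_n/Ω ≈ 873 kN

t_e = 0.707 × 12 = 8.484 mm.
R_nwl = 0.6 × 430 × 8.484 × 550 × 10⁻³ = 1204 kN (longitudinal, 2 welds).
R_nwt = 0.6 × 430 × 8.484 × 220 × 10⁻³ = 481.6 kN (transverse, base value).
(i) R_nwl + R_nwt = 1685 kN; (ii) 0.85 R_nwl + 1.5 R_nwt = 1746 kN.
R_n = max = 1746 kN [governs: (ii)]; R_n/Ω = 872.8 kN.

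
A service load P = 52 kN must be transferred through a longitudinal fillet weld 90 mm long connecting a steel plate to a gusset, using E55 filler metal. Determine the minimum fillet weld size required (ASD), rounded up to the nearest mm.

w = 5 mm

E55XX → F_EXX = 550 MPa.
Total weld length L = 90 mm.
Required throat t_e = P × Ω / (0.6 F_EXX × L) = 52 × 2.0 / (0.6 × 550 × 90 × 10⁻³) = 3.502 mm.
Required leg w = t_e / 0.707 = 4.953 mm → use 5 mm.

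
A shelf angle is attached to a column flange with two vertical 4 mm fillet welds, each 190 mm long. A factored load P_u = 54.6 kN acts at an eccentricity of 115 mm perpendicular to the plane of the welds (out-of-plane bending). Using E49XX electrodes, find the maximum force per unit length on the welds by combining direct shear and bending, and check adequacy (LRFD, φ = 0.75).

f_max ≈ 541 N/mm; adequate

E49XX → F_EXX = 490 MPa.
L_w = 2 × 190 = 380 mm; section modulus (unit throat) S = 2 × L²/6 = 12030 mm².
Direct shear f_v = P/L_w = 54.6×10³/380 = 143.7 N/mm.
Moment M = P × e = 54.6×10³ × 115 = 6279000 N·mm; bending f_b = M/S = 521.8 N/mm.
f_max = √(f_v² + f_b²) = √(143.7² + 521.8²) = 541.2 N/mm.
φr_n = 0.75 × 0.6 × 490 × (0.707 × 4) = 623.6 N/mm → adequate.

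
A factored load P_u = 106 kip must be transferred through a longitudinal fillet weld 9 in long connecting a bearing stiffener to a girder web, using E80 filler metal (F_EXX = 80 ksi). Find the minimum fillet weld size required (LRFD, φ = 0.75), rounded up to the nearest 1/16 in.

Total weld length L = 9 in.
Required throat t_e = P_u / (φ × 0.6 F_EXX × L) = 106 / (0.75 × 0.6 × 80 × 9) = 0.3272 in.
Required leg w = t_e / 0.707 = 0.4627 in → use 1/2 in.

w = 1/2 in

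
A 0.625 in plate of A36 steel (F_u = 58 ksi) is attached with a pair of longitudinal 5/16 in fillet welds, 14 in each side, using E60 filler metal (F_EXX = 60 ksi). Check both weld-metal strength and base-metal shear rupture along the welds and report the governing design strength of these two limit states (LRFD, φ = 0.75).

t_e = 0.707 × 0.3125 = 0.2209 in; L = 28 in.
Weld metal: φR_n = 0.75 × 0.6 × 60 × 0.2209 × 28 = 167 kips.
Base metal (shear rupture): φR_n = 0.75 × 0.6 × 58 × 0.625 × 28 = 456.8 kips.
Governing: weld metal.

φR_n ≈ 167 kips (weld metal governs)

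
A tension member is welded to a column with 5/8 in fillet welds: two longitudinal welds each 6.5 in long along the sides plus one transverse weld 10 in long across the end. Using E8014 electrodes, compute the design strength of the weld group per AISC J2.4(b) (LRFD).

E80XX → F_EXX = 80 ksi.
t_e = 0.707 × 0.625 = 0.4419 in.
R_nwl = 0.6 × 80 × 0.4419 × 13 = 275.7 kips (longitudinal, 2 welds).
R_nwt = 0.6 × 80 × 0.4419 × 10 = 212.1 kips (transverse, base value).
(i) R_nwl + R_nwt = 487.8 kips; (ii) 0.85 R_nwl + 1.5 R_nwt = 552.5 kips.
R_n = max = 552.5 kips [governs: (ii)]; φR_n = 414.4 kips.

φR_n ≈ 414 kips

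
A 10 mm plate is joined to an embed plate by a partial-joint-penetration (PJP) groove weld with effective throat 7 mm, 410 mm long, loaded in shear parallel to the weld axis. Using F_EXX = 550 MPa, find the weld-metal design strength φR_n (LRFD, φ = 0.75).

Effective throat (given) t_e = 7 mm.
A_we = 7 × 410 = 2870 mm².
F_nw = 0.6 F_EXX = 330 MPa.
φR_n = 0.75 × 330 × 2870 × 10⁻³ = 710.3 kN.

φR_n ≈ 710 kN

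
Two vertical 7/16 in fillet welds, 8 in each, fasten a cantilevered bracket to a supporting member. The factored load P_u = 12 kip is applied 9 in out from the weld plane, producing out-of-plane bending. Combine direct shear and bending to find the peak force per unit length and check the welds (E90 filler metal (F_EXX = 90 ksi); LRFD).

L_w = 2 × 8 = 16 in; section modulus (unit throat) S = 2 × L²/6 = 21.33 in².
Direct shear f_v = P/L_w = 12/16 = 0.75 kip/in.
Moment M = P × e = 12 × 9 = 108 kip·in; bending f_b = M/S = 5.062 kip/in.
f_max = √(f_v² + f_b²) = √(0.75² + 5.062²) = 5.118 kip/in.
φr_n = 0.75 × 0.6 × 90 × (0.707 × 0.4375) = 12.53 kip/in → adequate.

f_max ≈ 5.12 kip/in; adequate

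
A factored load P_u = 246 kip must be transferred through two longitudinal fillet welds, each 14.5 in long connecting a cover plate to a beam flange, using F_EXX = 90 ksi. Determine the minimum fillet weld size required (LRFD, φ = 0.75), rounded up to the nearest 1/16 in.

Total weld length L = 29 in.
Required throat t_e = P_u / (φ × 0.6 F_EXX × L) = 246 / (0.75 × 0.6 × 90 × 29) = 0.2095 in.
Required leg w = t_e / 0.707 = 0.2963 in → use 5/16 in.

w = 5/16 in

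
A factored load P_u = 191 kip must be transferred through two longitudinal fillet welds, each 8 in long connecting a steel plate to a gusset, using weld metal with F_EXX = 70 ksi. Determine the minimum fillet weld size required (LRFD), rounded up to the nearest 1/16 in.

Total weld length L = 16 in.
Required throat t_e = P_u / (φ × 0.6 F_EXX × L) = 191 / (0.75 × 0.6 × 70 × 16) = 0.379 in.
Required leg w = t_e / 0.707 = 0.536 in → use 9/16 in.

w = 9/16 in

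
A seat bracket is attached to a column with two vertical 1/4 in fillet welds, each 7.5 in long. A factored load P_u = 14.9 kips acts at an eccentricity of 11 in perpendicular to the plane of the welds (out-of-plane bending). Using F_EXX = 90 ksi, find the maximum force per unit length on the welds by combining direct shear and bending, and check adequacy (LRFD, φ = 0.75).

L_w = 2 × 7.5 = 15 in; section modulus (unit throat) S = 2 × L²/6 = 18.75 in².
Direct shear f_v = P/L_w = 14.9/15 = 0.9933 kip/in.
Moment M = P × e = 14.9 × 11 = 163.9 kip·in; bending f_b = M/S = 8.741 kip/in.
f_max = √(f_v² + f_b²) = √(0.9933² + 8.741²) = 8.798 kip/in.
φr_n = 0.75 × 0.6 × 90 × (0.707 × 0.25) = 7.158 kip/in → NOT adequate.

f_max ≈ 8.8 kip/in; NOT adequate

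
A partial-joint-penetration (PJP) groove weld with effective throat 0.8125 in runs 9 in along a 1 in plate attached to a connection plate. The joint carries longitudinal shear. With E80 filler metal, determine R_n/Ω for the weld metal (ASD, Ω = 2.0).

R_n/Ω ≈ 176 kip

E80XX → F_EXX = 80 ksi.
Effective throat (given) t_e = 0.8125 in.
A_we = 0.8125 × 9 = 7.312 in².
F_nw = 0.6 F_EXX = 48 ksi.
R_n/Ω = (48 × 7.312) / 2.0 = 175.5 kip.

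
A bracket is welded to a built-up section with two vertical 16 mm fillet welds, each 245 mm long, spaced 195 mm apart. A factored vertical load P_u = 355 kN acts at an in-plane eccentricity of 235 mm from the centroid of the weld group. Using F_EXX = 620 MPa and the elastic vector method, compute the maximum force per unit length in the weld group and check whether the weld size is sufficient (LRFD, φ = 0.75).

Total weld length L_w = 490 mm. Treat welds as unit-width lines.
Polar moment about centroid: J = 2[d³/12 + d(b/2)²] = 2[245³/12 + 245×97.5²] = 7109000 mm³.
Direct shear f_v = P/L_w = 355×10³ / 490 = 724.5 N/mm (vertical).
Torsion M = P·e = 355×10³ × 235 = 83425000 N·mm.
Critical point at (x, y) = (97.5, 122.5) from centroid. f_tx = M·y/J = 1438 N/mm; f_ty = M·x/J = 1144 N/mm.
Resultant f_max = √[f_tx² + (f_v + f_ty)²] = √[1438² + (724.5 + 1144)²] = 2358 N/mm.
Capacity per unit length: φr_n = 0.75 × 0.6 × 620 × (0.707 × 16) = 3156 N/mm.
2358 ≤ 3156 → adequate.

f_max ≈ 2360 N/mm; adequate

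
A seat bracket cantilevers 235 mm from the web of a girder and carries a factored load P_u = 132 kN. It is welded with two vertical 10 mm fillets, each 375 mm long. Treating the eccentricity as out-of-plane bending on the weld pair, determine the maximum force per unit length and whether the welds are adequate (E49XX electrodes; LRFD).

f_max ≈ 685 N/mm; adequate

E49XX → F_EXX = 490 MPa.
L_w = 2 × 375 = 750 mm; section modulus (unit throat) S = 2 × L²/6 = 46880 mm².
Direct shear f_v = P/L_w = 132×10³/750 = 176 N/mm.
Moment M = P × e = 132×10³ × 235 = 31020000 N·mm; bending f_b = M/S = 661.8 N/mm.
f_max = √(f_v² + f_b²) = √(176² + 661.8²) = 684.8 N/mm.
φr_n = 0.75 × 0.6 × 490 × (0.707 × 10) = 1559 N/mm → adequate.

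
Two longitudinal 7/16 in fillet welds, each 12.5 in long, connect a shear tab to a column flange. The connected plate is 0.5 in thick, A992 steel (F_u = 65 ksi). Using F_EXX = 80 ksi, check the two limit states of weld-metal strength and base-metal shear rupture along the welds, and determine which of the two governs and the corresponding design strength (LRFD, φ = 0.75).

t_e = 0.707 × 0.4375 = 0.3093 in; L = 25 in.
Weld metal: φR_n = 0.75 × 0.6 × 80 × 0.3093 × 25 = 278.4 kip.
Base metal (shear rupture): φR_n = 0.75 × 0.6 × 65 × 0.5 × 25 = 365.6 kip.
Governing: weld metal.

φR_n ≈ 278 kip (weld metal governs)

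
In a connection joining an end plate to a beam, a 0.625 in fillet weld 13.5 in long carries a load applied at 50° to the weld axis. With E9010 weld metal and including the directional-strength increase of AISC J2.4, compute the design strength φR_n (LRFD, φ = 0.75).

E90XX → F_EXX = 90 ksi.
t_e = 0.707 × 0.625 = 0.4419 in; A_we = 0.4419 × 13.5 = 5.965 in².
Directional factor: 1.0 + 0.5 sin^1.5(50°) = 1.335.
F_nw = 0.6 × 90 × 1.335 = 72.1 ksi.
φR_n = 0.75 × 72.1 × 5.965 = 322.6 kips.

φR_n ≈ 323 kips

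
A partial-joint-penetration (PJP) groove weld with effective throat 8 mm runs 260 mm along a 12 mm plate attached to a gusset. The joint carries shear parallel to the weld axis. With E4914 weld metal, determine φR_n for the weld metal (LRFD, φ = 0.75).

E49XX → F_EXX = 490 MPa.
Effective throat (given) t_e = 8 mm.
A_we = 8 × 260 = 2080 mm².
F_nw = 0.6 F_EXX = 294 MPa.
φR_n = 0.75 × 294 × 2080 × 10⁻³ = 458.6 kN.

φR_n ≈ 459 kN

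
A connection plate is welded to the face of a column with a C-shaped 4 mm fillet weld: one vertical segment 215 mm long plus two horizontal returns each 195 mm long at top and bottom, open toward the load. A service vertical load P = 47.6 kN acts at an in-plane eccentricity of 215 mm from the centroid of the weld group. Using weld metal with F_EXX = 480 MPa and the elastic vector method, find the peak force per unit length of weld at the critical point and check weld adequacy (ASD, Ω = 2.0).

Total weld length L_w = 605 mm. Treat welds as unit-width lines.
Centroid: x̄ = 2×195×97.5 / 605 = 62.85 mm from the vertical weld.
Polar moment about centroid: J = I_x + I_y = [215³/12 + 2×195×107.5²] + [215×62.85² + 2(195³/12 + 195×34.65²)] = 7888000 mm³.
Direct shear f_v = P/L_w = 47.6×10³ / 605 = 78.68 N/mm (vertical).
Torsion M = P·e = 47.6×10³ × 215 = 10234000 N·mm.
Critical point at (x, y) = (132.1, 107.5) from centroid. f_tx = M·y/J = 139.5 N/mm; f_ty = M·x/J = 171.4 N/mm.
Resultant f_max = √[f_tx² + (f_v + f_ty)²] = √[139.5² + (78.68 + 171.4)²] = 286.4 N/mm.
Capacity per unit length: r_n/Ω = (1/2.0) × 0.6 × 480 × (0.707 × 4) = 407.2 N/mm.
286.4 ≤ 407.2 → adequate.

f_max ≈ 286 N/mm; adequate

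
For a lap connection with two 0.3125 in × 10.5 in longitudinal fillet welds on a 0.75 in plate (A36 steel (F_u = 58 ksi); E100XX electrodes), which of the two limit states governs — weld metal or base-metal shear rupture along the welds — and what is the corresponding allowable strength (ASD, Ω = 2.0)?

E100XX → F_EXX = 100 ksi.
t_e = 0.707 × 0.3125 = 0.2209 in; L = 21 in.
Weld metal: R_n/Ω = (1/2.0) × 0.6 × 100 × 0.2209 × 21 = 139.2 kips.
Base metal (shear rupture): R_n/Ω = (1/2.0) × 0.6 × 58 × 0.75 × 21 = 274 kips.
Governing: weld metal.

R_n/Ω ≈ 139 kips (weld metal governs)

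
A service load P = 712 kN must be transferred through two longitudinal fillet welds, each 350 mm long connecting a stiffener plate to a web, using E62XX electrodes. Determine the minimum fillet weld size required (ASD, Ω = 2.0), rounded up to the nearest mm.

w = 8 mm

E62XX → F_EXX = 620 MPa.
Total weld length L = 700 mm.
Required throat t_e = P × Ω / (0.6 F_EXX × L) = 712 × 2.0 / (0.6 × 620 × 700 × 10⁻³) = 5.469 mm.
Required leg w = t_e / 0.707 = 7.735 mm → use 8 mm.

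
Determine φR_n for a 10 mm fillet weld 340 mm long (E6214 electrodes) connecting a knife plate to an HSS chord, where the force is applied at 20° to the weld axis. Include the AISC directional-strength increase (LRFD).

E62XX → F_EXX = 620 MPa.
t_e = 0.707 × 10 = 7.07 mm; A_we = 7.07 × 340 = 2404 mm².
Directional factor: 1.0 + 0.5 sin^1.5(20°) = 1.1.
F_nw = 0.6 × 620 × 1.1 = 409.2 MPa.
φR_n = 0.75 × 409.2 × 2404 × 10⁻³ = 737.7 kN.

φR_n ≈ 738 kN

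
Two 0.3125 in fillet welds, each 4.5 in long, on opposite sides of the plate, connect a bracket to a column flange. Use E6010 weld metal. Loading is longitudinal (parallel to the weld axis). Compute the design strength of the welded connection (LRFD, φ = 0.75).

E60XX → F_EXX = 60 ksi.
Effective throat t_e = 0.707 × 0.3125 = 0.2209 in.
Total length L = 9 in; A_we = 0.2209 × 9 = 1.988 in².
F_nw = 0.6 F_EXX = 0.6 × 60 = 36 ksi.
φR_n = 0.75 × 36 × 1.988 = 53.69 kip.

φR_n ≈ 53.7 kip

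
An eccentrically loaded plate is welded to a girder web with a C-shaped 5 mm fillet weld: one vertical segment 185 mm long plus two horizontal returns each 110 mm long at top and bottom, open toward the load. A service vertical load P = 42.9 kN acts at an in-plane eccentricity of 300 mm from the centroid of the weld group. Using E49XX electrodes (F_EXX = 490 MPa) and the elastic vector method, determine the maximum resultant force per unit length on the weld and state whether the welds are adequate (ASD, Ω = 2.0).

f_max ≈ 611 N/mm; NOT adequate

Total weld length L_w = 405 mm. Treat welds as unit-width lines.
Centroid: x̄ = 2×110×55 / 405 = 29.88 mm from the vertical weld.
Polar moment about centroid: J = I_x + I_y = [185³/12 + 2×110×92.5²] + [185×29.88² + 2(110³/12 + 110×25.12²)] = 2936000 mm³.
Direct shear f_v = P/L_w = 42.9×10³ / 405 = 105.9 N/mm (vertical).
Torsion M = P·e = 42.9×10³ × 300 = 12870000 N·mm.
Critical point at (x, y) = (80.12, 92.5) from centroid. f_tx = M·y/J = 405.5 N/mm; f_ty = M·x/J = 351.2 N/mm.
Resultant f_max = √[f_tx² + (f_v + f_ty)²] = √[405.5² + (105.9 + 351.2)²] = 611.1 N/mm.
Capacity per unit length: r_n/Ω = (1/2.0) × 0.6 × 490 × (0.707 × 5) = 519.6 N/mm.
611.1 > 519.6 → NOT adequate.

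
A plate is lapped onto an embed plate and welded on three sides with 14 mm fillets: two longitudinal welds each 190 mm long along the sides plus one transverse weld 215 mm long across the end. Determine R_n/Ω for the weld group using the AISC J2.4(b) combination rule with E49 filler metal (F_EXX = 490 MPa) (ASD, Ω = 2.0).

R_n/Ω ≈ 939 kN

t_e = 0.707 × 14 = 9.898 mm.
R_nwl = 0.6 × 490 × 9.898 × 380 × 10⁻³ = 1106 kN (longitudinal, 2 welds).
R_nwt = 0.6 × 490 × 9.898 × 215 × 10⁻³ = 625.7 kN (transverse, base value).
(i) R_nwl + R_nwt = 1731 kN; (ii) 0.85 R_nwl + 1.5 R_nwt = 1878 kN.
R_n = max = 1878 kN [governs: (ii)]; R_n/Ω = 939.2 kN.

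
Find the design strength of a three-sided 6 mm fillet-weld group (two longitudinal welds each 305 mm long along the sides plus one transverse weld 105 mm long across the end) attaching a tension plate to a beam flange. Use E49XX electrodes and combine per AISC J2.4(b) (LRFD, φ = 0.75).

E49XX → F_EXX = 490 MPa.
t_e = 0.707 × 6 = 4.242 mm.
R_nwl = 0.6 × 490 × 4.242 × 610 × 10⁻³ = 760.8 kN (longitudinal, 2 welds).
R_nwt = 0.6 × 490 × 4.242 × 105 × 10⁻³ = 131 kN (transverse, base value).
(i) R_nwl + R_nwt = 891.7 kN; (ii) 0.85 R_nwl + 1.5 R_nwt = 843.1 kN.
R_n = max = 891.7 kN [governs: (i)]; φR_n = 668.8 kN.

φR_n ≈ 669 kN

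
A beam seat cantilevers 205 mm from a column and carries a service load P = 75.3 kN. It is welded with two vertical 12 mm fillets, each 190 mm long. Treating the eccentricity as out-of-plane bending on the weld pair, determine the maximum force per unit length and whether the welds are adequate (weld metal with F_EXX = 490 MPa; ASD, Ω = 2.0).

f_max ≈ 1300 N/mm; NOT adequate

L_w = 2 × 190 = 380 mm; section modulus (unit throat) S = 2 × L²/6 = 12030 mm².
Direct shear f_v = P/L_w = 75.3×10³/380 = 198.2 N/mm.
Moment M = P × e = 75.3×10³ × 205 = 15436000 N·mm; bending f_b = M/S = 1283 N/mm.
f_max = √(f_v² + f_b²) = √(198.2² + 1283²) = 1298 N/mm.
r_n/Ω = (1/2.0) × 0.6 × 490 × (0.707 × 12) = 1247 N/mm → NOT adequate.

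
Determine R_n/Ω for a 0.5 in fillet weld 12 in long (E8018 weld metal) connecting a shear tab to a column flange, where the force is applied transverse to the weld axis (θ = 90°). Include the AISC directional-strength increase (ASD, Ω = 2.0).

E80XX → F_EXX = 80 ksi.
t_e = 0.707 × 0.5 = 0.3535 in; A_we = 0.3535 × 12 = 4.242 in².
Directional factor: 1.0 + 0.5 sin^1.5(90°) = 1.5.
F_nw = 0.6 × 80 × 1.5 = 72 ksi.
R_n/Ω = (72 × 4.242) / 2.0 = 152.7 kip.

R_n/Ω ≈ 153 kip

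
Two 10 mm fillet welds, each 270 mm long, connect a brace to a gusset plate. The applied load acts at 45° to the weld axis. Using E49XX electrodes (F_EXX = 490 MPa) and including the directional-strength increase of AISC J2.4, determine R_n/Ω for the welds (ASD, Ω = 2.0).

R_n/Ω ≈ 728 kN

t_e = 0.707 × 10 = 7.07 mm; A_we = 7.07 × 540 = 3818 mm².
Directional factor: 1.0 + 0.5 sin^1.5(45°) = 1.297.
F_nw = 0.6 × 490 × 1.297 = 381.4 MPa.
R_n/Ω = (381.4 × 3818) / 2.0 × 10⁻³ = 728.1 kN.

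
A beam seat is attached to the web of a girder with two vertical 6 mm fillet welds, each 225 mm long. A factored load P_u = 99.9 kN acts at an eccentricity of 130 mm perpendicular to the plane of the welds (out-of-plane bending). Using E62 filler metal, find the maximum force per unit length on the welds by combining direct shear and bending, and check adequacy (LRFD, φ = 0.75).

f_max ≈ 801 N/mm; adequate

E62XX → F_EXX = 620 MPa.
L_w = 2 × 225 = 450 mm; section modulus (unit throat) S = 2 × L²/6 = 16880 mm².
Direct shear f_v = P/L_w = 99.9×10³/450 = 222 N/mm.
Moment M = P × e = 99.9×10³ × 130 = 12987000 N·mm; bending f_b = M/S = 769.6 N/mm.
f_max = √(f_v² + f_b²) = √(222² + 769.6²) = 801 N/mm.
φr_n = 0.75 × 0.6 × 620 × (0.707 × 6) = 1184 N/mm → adequate.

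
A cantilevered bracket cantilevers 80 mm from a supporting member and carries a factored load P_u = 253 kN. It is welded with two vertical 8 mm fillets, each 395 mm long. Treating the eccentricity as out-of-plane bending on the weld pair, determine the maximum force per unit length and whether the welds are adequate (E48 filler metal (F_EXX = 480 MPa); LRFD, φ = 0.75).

f_max ≈ 504 N/mm; adequate

L_w = 2 × 395 = 790 mm; section modulus (unit throat) S = 2 × L²/6 = 52010 mm².
Direct shear f_v = P/L_w = 253×10³/790 = 320.3 N/mm.
Moment M = P × e = 253×10³ × 80 = 20240000 N·mm; bending f_b = M/S = 389.2 N/mm.
f_max = √(f_v² + f_b²) = √(320.3² + 389.2²) = 504 N/mm.
φr_n = 0.75 × 0.6 × 480 × (0.707 × 8) = 1222 N/mm → adequate.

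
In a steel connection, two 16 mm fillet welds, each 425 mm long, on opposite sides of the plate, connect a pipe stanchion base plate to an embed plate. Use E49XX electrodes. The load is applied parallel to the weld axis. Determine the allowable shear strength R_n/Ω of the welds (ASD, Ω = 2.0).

E49XX → F_EXX = 490 MPa.
Effective throat t_e = 0.707 × 16 = 11.31 mm.
Total length L = 850 mm; A_we = 11.31 × 850 = 9615 mm².
F_nw = 0.6 F_EXX = 0.6 × 490 = 294 MPa.
R_n = 294 × 9615 × 10⁻³ = 2827 kN; R_n/Ω = 2827/2.0 = 1413 kN.

R_n/Ω ≈ 1410 kN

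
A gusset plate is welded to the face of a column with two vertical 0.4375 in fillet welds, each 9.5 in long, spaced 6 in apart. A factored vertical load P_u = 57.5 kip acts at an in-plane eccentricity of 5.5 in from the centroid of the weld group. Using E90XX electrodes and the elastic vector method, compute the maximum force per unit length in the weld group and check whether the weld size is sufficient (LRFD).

E90XX → F_EXX = 90 ksi.
Total weld length L_w = 19 in. Treat welds as unit-width lines.
Polar moment about centroid: J = 2[d³/12 + d(b/2)²] = 2[9.5³/12 + 9.5×3²] = 313.9 in³.
Direct shear f_v = P/L_w = 57.5 / 19 = 3.026 kip/in (vertical).
Torsion M = P·e = 57.5 × 5.5 = 316.25 kip·in.
Critical point at (x, y) = (3, 4.75) from centroid. f_tx = M·y/J = 4.786 kip/in; f_ty = M·x/J = 3.022 kip/in.
Resultant f_max = √[f_tx² + (f_v + f_ty)²] = √[4.786² + (3.026 + 3.022)²] = 7.713 kip/in.
Capacity per unit length: φr_n = 0.75 × 0.6 × 90 × (0.707 × 0.4375) = 12.53 kip/in.
7.713 ≤ 12.53 → adequate.

f_max ≈ 7.71 kip/in; adequate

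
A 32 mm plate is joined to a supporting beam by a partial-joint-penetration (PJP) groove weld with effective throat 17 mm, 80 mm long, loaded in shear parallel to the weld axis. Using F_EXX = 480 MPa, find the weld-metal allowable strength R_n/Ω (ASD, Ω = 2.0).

Effective throat (given) t_e = 17 mm.
A_we = 17 × 80 = 1360 mm².
F_nw = 0.6 F_EXX = 288 MPa.
R_n/Ω = (288 × 1360) / 2.0 × 10⁻³ = 195.8 kN.

R_n/Ω ≈ 196 kN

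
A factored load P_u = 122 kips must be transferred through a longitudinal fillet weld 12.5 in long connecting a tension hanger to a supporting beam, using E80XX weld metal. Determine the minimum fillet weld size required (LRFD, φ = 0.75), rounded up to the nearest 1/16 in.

E80XX → F_EXX = 80 ksi.
Total weld length L = 12.5 in.
Required throat t_e = P_u / (φ × 0.6 F_EXX × L) = 122 / (0.75 × 0.6 × 80 × 12.5) = 0.2711 in.
Required leg w = t_e / 0.707 = 0.3835 in → use 7/16 in.

w = 7/16 in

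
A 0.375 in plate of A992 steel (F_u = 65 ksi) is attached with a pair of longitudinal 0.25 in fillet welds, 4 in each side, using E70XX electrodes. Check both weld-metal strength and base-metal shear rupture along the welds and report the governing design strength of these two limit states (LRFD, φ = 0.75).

E70XX → F_EXX = 70 ksi.
t_e = 0.707 × 0.25 = 0.1767 in; L = 8 in.
Weld metal: φR_n = 0.75 × 0.6 × 70 × 0.1767 × 8 = 44.54 kips.
Base metal (shear rupture): φR_n = 0.75 × 0.6 × 65 × 0.375 × 8 = 87.75 kips.
Governing: weld metal.

φR_n ≈ 44.5 kips (weld metal governs)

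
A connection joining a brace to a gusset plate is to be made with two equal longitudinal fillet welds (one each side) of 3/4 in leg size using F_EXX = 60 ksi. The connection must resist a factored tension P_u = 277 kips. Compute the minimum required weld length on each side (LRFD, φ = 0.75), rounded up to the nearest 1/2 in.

Throat t_e = 0.707 × 0.75 = 0.5302 in.
φr_n = 0.75 × 0.6 × 60 × 0.5302 = 14.32 kips/in.
L_req = P_u / φr_n = 277 / 14.32 = 19.35 in total.
Per side: 19.35 / 2 = 9.674 in.
Round up → use L = 10 in on each side.

L = 10 in on each side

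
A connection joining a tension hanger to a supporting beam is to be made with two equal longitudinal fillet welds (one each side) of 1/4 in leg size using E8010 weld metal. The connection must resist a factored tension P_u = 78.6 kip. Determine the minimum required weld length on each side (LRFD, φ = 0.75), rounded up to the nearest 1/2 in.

E80XX → F_EXX = 80 ksi.
Throat t_e = 0.707 × 0.25 = 0.1767 in.
φr_n = 0.75 × 0.6 × 80 × 0.1767 = 6.363 kip/in.
L_req = P_u / φr_n = 78.6 / 6.363 = 12.35 in total.
Per side: 12.35 / 2 = 6.176 in.
Round up → use L = 6.5 in on each side.

L = 6.5 in on each side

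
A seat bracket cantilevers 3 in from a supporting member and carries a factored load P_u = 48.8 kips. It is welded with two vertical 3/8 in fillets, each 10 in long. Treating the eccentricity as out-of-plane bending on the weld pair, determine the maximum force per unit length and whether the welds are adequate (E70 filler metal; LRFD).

f_max ≈ 5.02 kip/in; adequate

E70XX → F_EXX = 70 ksi.
L_w = 2 × 10 = 20 in; section modulus (unit throat) S = 2 × L²/6 = 33.33 in².
Direct shear f_v = P/L_w = 48.8/20 = 2.44 kip/in.
Moment M = P × e = 48.8 × 3 = 146.4 kip·in; bending f_b = M/S = 4.392 kip/in.
f_max = √(f_v² + f_b²) = √(2.44² + 4.392²) = 5.024 kip/in.
φr_n = 0.75 × 0.6 × 70 × (0.707 × 0.375) = 8.351 kip/in → adequate.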